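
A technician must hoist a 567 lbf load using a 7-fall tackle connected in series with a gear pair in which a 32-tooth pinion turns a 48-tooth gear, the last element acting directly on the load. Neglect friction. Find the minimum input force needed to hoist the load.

Block-and-tackle MA = number of supporting rope parts = 7.
Gear pair MA = 48/32 = 1.5.
Combined ideal MA = 7 × 1.5 = 10.5.
Effort = load / MA = 567 / 10.5 = 54 lbf.

54 lbf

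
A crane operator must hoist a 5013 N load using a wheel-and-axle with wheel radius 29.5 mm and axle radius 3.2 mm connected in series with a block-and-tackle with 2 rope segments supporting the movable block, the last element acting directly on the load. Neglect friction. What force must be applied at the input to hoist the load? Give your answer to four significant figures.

271.9 N

Wheel-and-axle MA = R/r = 29.5/3.2 = 9.2188.
Block-and-tackle MA = number of supporting rope parts = 2.
Combined ideal MA = 9.2188 × 2 = 18.438.
Effort = load / MA = 5013 / 18.438 = 271.89 N.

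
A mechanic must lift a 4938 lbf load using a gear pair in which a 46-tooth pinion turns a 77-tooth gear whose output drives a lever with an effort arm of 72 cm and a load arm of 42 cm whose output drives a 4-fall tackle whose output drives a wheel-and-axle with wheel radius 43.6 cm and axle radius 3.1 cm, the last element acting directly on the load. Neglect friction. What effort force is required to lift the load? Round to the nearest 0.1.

Gear pair MA = 77/46 = 1.6739.
Lever MA = effort arm / load arm = 72/42 = 1.7143.
Block-and-tackle MA = number of supporting rope parts = 4.
Wheel-and-axle MA = R/r = 43.6/3.1 = 14.065.
Combined ideal MA = 1.6739 × 1.7143 × 4 × 14.065 = 161.44.
Effort = load / MA = 4938 / 161.44 = 30.588 lbf.

30.6 lbf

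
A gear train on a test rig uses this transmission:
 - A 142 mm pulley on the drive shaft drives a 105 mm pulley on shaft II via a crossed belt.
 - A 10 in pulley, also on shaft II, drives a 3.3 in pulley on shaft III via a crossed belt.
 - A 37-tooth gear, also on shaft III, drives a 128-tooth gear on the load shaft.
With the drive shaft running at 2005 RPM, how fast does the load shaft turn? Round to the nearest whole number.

the drive shaft → shaft II (belt, 105/142): 2005 ÷ 0.73944 = 2711.5 RPM
shaft II → shaft III (belt, 3.3/10): 2711.5 ÷ 0.33 = 8216.7 RPM
shaft III → the load shaft (gear mesh, 128/37): 8216.7 ÷ 3.4595 = 2375.2 RPM

2375 RPM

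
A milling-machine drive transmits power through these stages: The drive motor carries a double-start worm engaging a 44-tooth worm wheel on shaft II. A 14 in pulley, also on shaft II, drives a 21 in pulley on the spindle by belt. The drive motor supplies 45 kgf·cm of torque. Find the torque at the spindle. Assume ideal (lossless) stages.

1485 kgf·cm

worm 44/2 = 22 → τ = 45·22 = 990 kgf·cm
belt 21/14 = 1.5 → τ = 990·1.5 = 1485 kgf·cm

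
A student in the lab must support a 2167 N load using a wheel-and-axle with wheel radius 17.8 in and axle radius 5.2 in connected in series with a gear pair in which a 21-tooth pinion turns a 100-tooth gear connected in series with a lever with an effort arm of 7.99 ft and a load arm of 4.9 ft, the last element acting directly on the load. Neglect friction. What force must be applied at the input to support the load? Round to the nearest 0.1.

Wheel-and-axle MA = R/r = 17.8/5.2 = 3.4231.
Gear pair MA = 100/21 = 4.7619.
Lever MA = effort arm / load arm = 7.99/4.9 = 1.6306.
Combined ideal MA = 3.4231 × 4.7619 × 1.6306 = 26.58.
Effort = load / MA = 2167 / 26.58 = 81.529 N.

81.5 N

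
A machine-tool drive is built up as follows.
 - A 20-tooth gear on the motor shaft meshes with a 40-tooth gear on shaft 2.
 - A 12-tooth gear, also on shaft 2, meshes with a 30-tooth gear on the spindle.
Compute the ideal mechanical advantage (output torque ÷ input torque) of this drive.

5

Each stage contributes driven/driver: gear mesh 40/20 = 2, gear mesh 30/12 = 2.5.
Overall: 2 × 2.5 = 5.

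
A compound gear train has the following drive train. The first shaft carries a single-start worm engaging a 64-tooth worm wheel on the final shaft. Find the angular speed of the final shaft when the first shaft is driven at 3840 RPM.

the first shaft → the final shaft (worm, 64/1): 3840 ÷ 64 = 60 RPM

60 RPM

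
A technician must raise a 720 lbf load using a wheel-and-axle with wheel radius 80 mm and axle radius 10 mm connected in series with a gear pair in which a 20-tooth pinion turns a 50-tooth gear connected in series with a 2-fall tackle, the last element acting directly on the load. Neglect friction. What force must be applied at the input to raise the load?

18 lbf

Wheel-and-axle MA = R/r = 80/10 = 8.
Gear pair MA = 50/20 = 2.5.
Block-and-tackle MA = number of supporting rope parts = 2.
Combined ideal MA = 8 × 2.5 × 2 = 40.
Effort = load / MA = 720 / 40 = 18 lbf.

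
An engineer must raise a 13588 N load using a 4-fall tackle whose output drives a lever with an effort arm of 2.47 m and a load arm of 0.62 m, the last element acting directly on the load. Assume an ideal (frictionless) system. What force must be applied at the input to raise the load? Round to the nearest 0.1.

Block-and-tackle MA = number of supporting rope parts = 4.
Lever MA = effort arm / load arm = 2.47/0.62 = 3.9839.
Combined ideal MA = 4 × 3.9839 = 15.935.
Effort = load / MA = 13588 / 15.935 = 852.69 N.

852.7 N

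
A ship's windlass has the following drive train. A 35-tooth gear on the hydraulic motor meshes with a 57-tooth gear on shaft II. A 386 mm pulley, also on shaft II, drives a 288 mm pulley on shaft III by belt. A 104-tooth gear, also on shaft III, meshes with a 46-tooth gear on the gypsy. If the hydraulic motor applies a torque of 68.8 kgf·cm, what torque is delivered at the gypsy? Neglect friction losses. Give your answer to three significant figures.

After the gear mesh (57/35): 68.8 × 1.6286 = 112.05 kgf·cm
After the belt (288/386): 112.05 × 0.74611 = 83.599 kgf·cm
After the gear mesh (46/104): 83.599 × 0.44231 = 36.976 kgf·cm

37.0 kgf·cm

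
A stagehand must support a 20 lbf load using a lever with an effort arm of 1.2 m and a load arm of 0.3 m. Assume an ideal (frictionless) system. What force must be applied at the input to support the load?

5 lbf

Lever MA = effort arm / load arm = 1.2/0.3 = 4.
Effort = load / MA = 20 / 4 = 5 lbf.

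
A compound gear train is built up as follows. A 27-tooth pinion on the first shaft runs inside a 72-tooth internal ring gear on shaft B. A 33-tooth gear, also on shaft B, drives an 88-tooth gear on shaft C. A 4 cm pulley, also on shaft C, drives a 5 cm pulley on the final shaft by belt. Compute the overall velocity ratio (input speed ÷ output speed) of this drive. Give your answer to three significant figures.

Each stage contributes driven/driver: internal gear 72/27 = 2.6667, gear mesh 88/33 = 2.6667, belt 5/4 = 1.25.
Overall: 2.6667 × 2.6667 × 1.25 = 8.8889.

8.89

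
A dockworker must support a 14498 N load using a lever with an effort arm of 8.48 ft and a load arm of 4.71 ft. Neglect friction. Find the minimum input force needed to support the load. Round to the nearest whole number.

Lever MA = effort arm / load arm = 8.48/4.71 = 1.8004.
Effort = load / MA = 14498 / 1.8004 = 8052.5 N.

8053 N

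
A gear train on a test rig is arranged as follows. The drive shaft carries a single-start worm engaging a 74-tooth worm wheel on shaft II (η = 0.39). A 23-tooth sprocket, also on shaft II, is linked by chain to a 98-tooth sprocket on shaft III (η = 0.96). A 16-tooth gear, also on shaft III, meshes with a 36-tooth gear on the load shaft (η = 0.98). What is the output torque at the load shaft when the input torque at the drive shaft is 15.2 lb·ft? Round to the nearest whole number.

3957 lb·ft

After the worm (74/1): 15.2 × 74 × 0.39 = 438.67 lb·ft
After the chain (98/23): 438.67 × 4.2609 × 0.96 = 1794.4 lb·ft
After the gear mesh (36/16): 1794.4 × 2.25 × 0.98 = 3956.6 lb·ft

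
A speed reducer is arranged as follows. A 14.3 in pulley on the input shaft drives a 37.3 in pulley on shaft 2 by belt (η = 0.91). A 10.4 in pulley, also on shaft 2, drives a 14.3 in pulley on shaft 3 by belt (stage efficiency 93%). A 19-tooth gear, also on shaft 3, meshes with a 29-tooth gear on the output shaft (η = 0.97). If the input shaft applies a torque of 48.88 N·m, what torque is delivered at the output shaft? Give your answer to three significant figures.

Belt: ratio = 37.3/14.3 = 2.6084; torque at shaft 2 = 48.88 × 2.6084 × 0.91 = 116.02 N·m.
Belt: ratio = 14.3/10.4 = 1.375; torque at shaft 3 = 116.02 × 1.375 × 0.93 = 148.36 N·m.
Gear mesh: ratio = 29/19 = 1.5263; torque at the output shaft = 148.36 × 1.5263 × 0.97 = 219.66 N·m.

220 N·m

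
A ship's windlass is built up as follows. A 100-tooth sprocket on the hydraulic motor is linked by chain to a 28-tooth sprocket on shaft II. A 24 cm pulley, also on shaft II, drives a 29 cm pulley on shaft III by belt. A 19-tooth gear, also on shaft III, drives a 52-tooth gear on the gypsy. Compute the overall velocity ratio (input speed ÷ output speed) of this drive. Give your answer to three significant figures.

0.926

Each stage contributes driven/driver: chain 28/100 = 0.28, belt 29/24 = 1.2083, gear mesh 52/19 = 2.7368.
Overall: 0.28 × 1.2083 × 2.7368 = 0.92596.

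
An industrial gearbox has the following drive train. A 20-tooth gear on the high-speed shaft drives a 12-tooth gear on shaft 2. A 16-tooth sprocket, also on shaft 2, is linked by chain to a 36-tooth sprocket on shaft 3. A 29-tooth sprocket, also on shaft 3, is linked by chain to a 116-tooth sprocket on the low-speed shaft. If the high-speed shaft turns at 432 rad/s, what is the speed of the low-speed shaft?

the high-speed shaft → shaft 2 (gear mesh, 12/20): 432 ÷ 0.6 = 720 rad/s
shaft 2 → shaft 3 (chain, 36/16): 720 ÷ 2.25 = 320 rad/s
shaft 3 → the low-speed shaft (chain, 116/29): 320 ÷ 4 = 80 rad/s

80 rad/s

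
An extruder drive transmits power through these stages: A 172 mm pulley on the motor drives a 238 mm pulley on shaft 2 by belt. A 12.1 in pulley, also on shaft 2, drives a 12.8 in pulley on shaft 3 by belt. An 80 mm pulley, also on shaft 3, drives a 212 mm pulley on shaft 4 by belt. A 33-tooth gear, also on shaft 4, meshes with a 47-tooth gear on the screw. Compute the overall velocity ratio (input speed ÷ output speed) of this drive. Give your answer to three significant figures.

Each stage contributes driven/driver: belt 238/172 = 1.3837, belt 12.8/12.1 = 1.0579, belt 212/80 = 2.65, gear mesh 47/33 = 1.4242.
Overall: 1.3837 × 1.0579 × 2.65 × 1.4242 = 5.5246.

5.52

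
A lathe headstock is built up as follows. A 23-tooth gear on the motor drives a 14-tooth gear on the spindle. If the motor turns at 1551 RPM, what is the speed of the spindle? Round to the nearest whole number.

2548 RPM

gear mesh 14/23 = 0.6087 → 1551/0.6087 = 2548.1 RPM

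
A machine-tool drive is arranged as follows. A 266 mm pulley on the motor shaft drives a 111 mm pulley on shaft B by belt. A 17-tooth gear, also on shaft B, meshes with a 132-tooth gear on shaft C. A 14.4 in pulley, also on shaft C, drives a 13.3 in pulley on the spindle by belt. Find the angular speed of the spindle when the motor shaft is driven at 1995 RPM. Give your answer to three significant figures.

belt 111/266 = 0.41729 → 1995/0.41729 = 4780.8 RPM
gear mesh 132/17 = 7.7647 → 4780.8/7.7647 = 615.71 RPM
belt 13.3/14.4 = 0.92361 → 615.71/0.92361 = 666.63 RPM

667 RPM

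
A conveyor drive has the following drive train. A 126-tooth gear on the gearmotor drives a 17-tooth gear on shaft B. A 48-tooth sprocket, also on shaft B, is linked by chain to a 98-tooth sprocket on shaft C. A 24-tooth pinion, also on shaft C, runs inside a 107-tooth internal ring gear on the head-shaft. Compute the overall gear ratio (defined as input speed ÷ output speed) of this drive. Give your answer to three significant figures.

Each stage contributes driven/driver: gear mesh 17/126 = 0.13492, chain 98/48 = 2.0417, internal gear 107/24 = 4.4583.
Overall: 0.13492 × 2.0417 × 4.4583 = 1.2281.

1.23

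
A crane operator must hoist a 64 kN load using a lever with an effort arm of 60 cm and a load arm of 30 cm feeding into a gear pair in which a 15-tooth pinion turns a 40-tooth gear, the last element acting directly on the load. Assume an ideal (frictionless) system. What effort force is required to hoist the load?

12 kN

Lever MA = effort arm / load arm = 60/30 = 2.
Gear pair MA = 40/15 = 2.6667.
Combined ideal MA = 2 × 2.6667 = 5.3333.
Effort = load / MA = 64 / 5.3333 = 12 kN.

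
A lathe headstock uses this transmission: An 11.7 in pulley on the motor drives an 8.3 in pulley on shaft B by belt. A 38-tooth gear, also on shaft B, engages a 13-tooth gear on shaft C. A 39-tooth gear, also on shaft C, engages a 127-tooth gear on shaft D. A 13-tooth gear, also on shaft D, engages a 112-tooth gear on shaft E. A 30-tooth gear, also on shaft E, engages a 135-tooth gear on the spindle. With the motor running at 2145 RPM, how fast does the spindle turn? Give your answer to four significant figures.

70.01 RPM

the motor → shaft B (belt, 8.3/11.7): 2145 ÷ 0.7094 = 3023.7 RPM
shaft B → shaft C (gear mesh, 13/38): 3023.7 ÷ 0.34211 = 8838.4 RPM
shaft C → shaft D (gear mesh, 127/39): 8838.4 ÷ 3.2564 = 2714.2 RPM
shaft D → shaft E (gear mesh, 112/13): 2714.2 ÷ 8.6154 = 315.04 RPM
shaft E → the spindle (gear mesh, 135/30): 315.04 ÷ 4.5 = 70.008 RPM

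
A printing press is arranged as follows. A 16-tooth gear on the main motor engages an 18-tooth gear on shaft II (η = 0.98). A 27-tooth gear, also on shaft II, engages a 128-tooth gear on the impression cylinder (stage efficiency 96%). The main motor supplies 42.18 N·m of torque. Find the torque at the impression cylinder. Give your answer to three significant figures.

212 N·m

gear mesh 18/16 = 1.125 → τ = 42.18·1.125·0.98 = 46.503 N·m
gear mesh 128/27 = 4.7407 → τ = 46.503·4.7407·0.96 = 211.64 N·m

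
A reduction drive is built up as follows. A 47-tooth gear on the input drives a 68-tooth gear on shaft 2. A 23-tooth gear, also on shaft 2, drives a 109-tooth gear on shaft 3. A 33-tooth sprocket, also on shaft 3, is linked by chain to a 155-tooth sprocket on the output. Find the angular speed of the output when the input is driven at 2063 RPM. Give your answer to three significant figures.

64.1 RPM

gear mesh 68/47 = 1.4468 → 2063/1.4468 = 1425.9 RPM
gear mesh 109/23 = 4.7391 → 1425.9/4.7391 = 300.88 RPM
chain 155/33 = 4.697 → 300.88/4.697 = 64.058 RPM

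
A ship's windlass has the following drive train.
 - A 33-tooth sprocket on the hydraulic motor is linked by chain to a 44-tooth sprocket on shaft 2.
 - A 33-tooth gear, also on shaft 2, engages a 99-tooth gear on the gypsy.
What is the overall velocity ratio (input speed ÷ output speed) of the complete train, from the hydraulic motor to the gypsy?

Each stage contributes driven/driver: chain 44/33 = 1.3333, gear mesh 99/33 = 3.
Overall: 1.3333 × 3 = 4.

4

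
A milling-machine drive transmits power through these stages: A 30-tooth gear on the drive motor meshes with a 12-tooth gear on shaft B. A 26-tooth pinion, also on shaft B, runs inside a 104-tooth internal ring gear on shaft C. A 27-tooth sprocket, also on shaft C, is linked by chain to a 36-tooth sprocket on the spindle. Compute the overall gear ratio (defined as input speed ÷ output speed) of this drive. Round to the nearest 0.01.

Each stage contributes driven/driver: gear mesh 12/30 = 0.4, internal gear 104/26 = 4, chain 36/27 = 1.3333.
Overall: 0.4 × 4 × 1.3333 = 2.1333.

2.13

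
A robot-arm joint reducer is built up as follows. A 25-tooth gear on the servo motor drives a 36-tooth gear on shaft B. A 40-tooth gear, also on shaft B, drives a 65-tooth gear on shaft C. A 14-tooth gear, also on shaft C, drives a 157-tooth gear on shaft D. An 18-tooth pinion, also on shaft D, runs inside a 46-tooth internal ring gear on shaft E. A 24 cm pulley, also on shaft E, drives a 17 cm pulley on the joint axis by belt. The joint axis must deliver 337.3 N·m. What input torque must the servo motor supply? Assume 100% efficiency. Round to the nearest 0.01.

Overall ratio R = 1.44 × 1.625 × 11.214 × 2.5556 × 0.70833 = 47.502.
Input torque = output torque / R = 337.3 / 47.502 = 7.1008 N·m.

7.10 N·m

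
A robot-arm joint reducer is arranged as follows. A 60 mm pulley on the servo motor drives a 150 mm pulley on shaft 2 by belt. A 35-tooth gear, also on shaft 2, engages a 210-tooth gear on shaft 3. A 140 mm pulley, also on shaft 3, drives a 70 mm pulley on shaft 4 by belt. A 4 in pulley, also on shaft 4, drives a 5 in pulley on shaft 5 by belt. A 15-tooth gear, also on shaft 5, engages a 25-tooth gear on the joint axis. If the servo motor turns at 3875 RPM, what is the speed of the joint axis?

Belt: ratio = 150/60 = 2.5, so shaft 2 turns at 3875 / 2.5 = 1550 RPM.
Gear mesh: ratio = 210/35 = 6, so shaft 3 turns at 1550 / 6 = 258.33 RPM.
Belt: ratio = 70/140 = 0.5, so shaft 4 turns at 258.33 / 0.5 = 516.67 RPM.
Belt: ratio = 5/4 = 1.25, so shaft 5 turns at 516.67 / 1.25 = 413.33 RPM.
Gear mesh: ratio = 25/15 = 1.6667, so the joint axis turns at 413.33 / 1.6667 = 248 RPM.

248 RPM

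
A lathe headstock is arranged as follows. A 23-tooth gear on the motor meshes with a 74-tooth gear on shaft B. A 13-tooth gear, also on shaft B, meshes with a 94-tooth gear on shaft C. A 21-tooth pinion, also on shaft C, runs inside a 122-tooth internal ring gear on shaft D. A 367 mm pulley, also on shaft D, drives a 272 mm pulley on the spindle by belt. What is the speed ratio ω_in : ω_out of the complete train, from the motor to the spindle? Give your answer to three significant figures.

Each stage contributes driven/driver: gear mesh 74/23 = 3.2174, gear mesh 94/13 = 7.2308, internal gear 122/21 = 5.8095, belt 272/367 = 0.74114.
Overall: 3.2174 × 7.2308 × 5.8095 × 0.74114 = 100.17.

100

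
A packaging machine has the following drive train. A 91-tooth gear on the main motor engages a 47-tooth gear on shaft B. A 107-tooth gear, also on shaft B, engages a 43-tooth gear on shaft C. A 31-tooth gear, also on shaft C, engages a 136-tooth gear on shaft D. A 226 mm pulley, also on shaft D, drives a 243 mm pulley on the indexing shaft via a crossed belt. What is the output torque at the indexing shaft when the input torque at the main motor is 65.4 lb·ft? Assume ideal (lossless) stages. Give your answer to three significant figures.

64.0 lb·ft

Gear mesh: ratio = 47/91 = 0.51648; torque at shaft B = 65.4 × 0.51648 = 33.778 lb·ft.
Gear mesh: ratio = 43/107 = 0.40187; torque at shaft C = 33.778 × 0.40187 = 13.574 lb·ft.
Gear mesh: ratio = 136/31 = 4.3871; torque at shaft D = 13.574 × 4.3871 = 59.552 lb·ft.
Belt: ratio = 243/226 = 1.0752; torque at the indexing shaft = 59.552 × 1.0752 = 64.032 lb·ft.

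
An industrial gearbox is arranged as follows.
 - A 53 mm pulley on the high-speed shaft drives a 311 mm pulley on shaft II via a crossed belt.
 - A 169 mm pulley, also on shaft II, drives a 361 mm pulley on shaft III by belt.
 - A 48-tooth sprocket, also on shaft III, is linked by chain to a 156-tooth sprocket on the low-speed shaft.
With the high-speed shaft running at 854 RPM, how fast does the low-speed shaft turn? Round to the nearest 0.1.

21.0 RPM

the high-speed shaft → shaft II (belt, 311/53): 854 ÷ 5.8679 = 145.54 RPM
shaft II → shaft III (belt, 361/169): 145.54 ÷ 2.1361 = 68.132 RPM
shaft III → the low-speed shaft (chain, 156/48): 68.132 ÷ 3.25 = 20.964 RPM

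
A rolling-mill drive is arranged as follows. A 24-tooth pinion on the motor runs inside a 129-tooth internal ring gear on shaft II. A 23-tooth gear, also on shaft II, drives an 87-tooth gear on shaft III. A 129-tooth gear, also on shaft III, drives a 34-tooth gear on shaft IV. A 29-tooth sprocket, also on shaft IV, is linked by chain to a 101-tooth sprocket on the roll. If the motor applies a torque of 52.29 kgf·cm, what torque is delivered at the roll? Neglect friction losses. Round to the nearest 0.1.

975.9 kgf·cm

internal gear 129/24 = 5.375 → τ = 52.29·5.375 = 281.06 kgf·cm
gear mesh 87/23 = 3.7826 → τ = 281.06·3.7826 = 1063.1 kgf·cm
gear mesh 34/129 = 0.26357 → τ = 1063.1·0.26357 = 280.21 kgf·cm
chain 101/29 = 3.4828 → τ = 280.21·3.4828 = 975.89 kgf·cm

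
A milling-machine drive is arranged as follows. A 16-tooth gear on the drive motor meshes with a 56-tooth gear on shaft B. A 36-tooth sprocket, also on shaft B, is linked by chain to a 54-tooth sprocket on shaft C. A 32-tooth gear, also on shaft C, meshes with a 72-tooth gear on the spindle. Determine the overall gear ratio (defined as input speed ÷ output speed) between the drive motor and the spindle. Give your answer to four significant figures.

Each stage contributes driven/driver: gear mesh 56/16 = 3.5, chain 54/36 = 1.5, gear mesh 72/32 = 2.25.
Overall: 3.5 × 1.5 × 2.25 = 11.812.

11.81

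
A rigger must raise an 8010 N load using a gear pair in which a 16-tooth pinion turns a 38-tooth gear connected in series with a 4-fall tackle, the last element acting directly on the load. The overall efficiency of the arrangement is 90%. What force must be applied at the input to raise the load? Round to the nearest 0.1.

936.8 N

Gear pair MA = 38/16 = 2.375.
Block-and-tackle MA = number of supporting rope parts = 4.
Combined ideal MA = 2.375 × 4 = 9.5.
Actual MA = 9.5 × 0.90 = 8.55.
Effort = load / actual MA = 8010 / 8.55 = 936.84 N.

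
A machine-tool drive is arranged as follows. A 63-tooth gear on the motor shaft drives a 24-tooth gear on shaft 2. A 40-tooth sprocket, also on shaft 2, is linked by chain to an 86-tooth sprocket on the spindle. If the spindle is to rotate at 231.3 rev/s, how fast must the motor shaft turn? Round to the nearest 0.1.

Overall ratio R = 0.38095 × 2.15 = 0.81905.
Required input speed = output speed × R = 231.3 × 0.81905 = 189.45 rev/s.

189.4 rev/s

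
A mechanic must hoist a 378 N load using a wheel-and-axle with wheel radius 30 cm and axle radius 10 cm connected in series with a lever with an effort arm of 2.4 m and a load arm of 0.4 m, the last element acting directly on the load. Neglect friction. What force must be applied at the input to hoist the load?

21 N

Wheel-and-axle MA = R/r = 30/10 = 3.
Lever MA = effort arm / load arm = 2.4/0.4 = 6.
Combined ideal MA = 3 × 6 = 18.
Effort = load / MA = 378 / 18 = 21 N.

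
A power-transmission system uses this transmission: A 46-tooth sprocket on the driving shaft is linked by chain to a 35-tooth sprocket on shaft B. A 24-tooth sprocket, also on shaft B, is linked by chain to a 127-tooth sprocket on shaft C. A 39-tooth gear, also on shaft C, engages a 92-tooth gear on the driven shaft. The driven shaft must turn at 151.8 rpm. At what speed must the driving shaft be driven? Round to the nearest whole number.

Overall ratio R = 0.76087 × 5.2917 × 2.359 = 9.4979.
Required input speed = output speed × R = 151.8 × 9.4979 = 1441.8 rpm.

1442 rpm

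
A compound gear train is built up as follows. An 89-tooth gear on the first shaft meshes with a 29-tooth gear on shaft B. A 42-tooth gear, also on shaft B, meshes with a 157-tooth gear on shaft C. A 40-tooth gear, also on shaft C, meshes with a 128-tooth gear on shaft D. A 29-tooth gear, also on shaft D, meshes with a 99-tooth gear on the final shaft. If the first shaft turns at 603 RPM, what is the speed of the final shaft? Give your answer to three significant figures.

45.3 RPM

gear mesh 29/89 = 0.32584 → 603/0.32584 = 1850.6 RPM
gear mesh 157/42 = 3.7381 → 1850.6/3.7381 = 495.06 RPM
gear mesh 128/40 = 3.2 → 495.06/3.2 = 154.71 RPM
gear mesh 99/29 = 3.4138 → 154.71/3.4138 = 45.318 RPM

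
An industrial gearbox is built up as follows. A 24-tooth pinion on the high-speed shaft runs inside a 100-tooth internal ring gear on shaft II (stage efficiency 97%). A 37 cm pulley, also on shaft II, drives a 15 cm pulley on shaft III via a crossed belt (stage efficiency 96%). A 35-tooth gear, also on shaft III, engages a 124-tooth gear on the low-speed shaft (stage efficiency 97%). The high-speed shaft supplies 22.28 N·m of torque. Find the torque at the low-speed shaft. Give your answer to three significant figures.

internal gear 100/24 = 4.1667 → τ = 22.28·4.1667·0.97 = 90.048 N·m
belt 15/37 = 0.40541 → τ = 90.048·0.40541·0.96 = 35.046 N·m
gear mesh 124/35 = 3.5429 → τ = 35.046·3.5429·0.97 = 120.44 N·m

120 N·m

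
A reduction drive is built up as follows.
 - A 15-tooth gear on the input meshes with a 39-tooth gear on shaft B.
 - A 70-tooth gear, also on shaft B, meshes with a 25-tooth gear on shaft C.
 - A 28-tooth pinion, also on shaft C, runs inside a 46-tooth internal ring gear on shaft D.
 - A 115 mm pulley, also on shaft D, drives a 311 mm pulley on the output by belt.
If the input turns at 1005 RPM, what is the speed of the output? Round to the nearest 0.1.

the input → shaft B (gear mesh, 39/15): 1005 ÷ 2.6 = 386.54 RPM
shaft B → shaft C (gear mesh, 25/70): 386.54 ÷ 0.35714 = 1082.3 RPM
shaft C → shaft D (internal gear, 46/28): 1082.3 ÷ 1.6429 = 658.8 RPM
shaft D → the output (belt, 311/115): 658.8 ÷ 2.7043 = 243.61 RPM

243.6 RPM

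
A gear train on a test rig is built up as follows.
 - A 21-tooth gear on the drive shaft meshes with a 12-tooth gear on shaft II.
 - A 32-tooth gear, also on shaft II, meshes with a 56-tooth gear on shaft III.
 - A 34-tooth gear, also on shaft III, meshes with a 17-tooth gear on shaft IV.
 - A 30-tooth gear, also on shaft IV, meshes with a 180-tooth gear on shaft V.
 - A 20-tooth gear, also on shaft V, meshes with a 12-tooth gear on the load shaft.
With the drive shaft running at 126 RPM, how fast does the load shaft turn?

70 RPM

Gear mesh: ratio = 12/21 = 0.57143, so shaft II turns at 126 / 0.57143 = 220.5 RPM.
Gear mesh: ratio = 56/32 = 1.75, so shaft III turns at 220.5 / 1.75 = 126 RPM.
Gear mesh: ratio = 17/34 = 0.5, so shaft IV turns at 126 / 0.5 = 252 RPM.
Gear mesh: ratio = 180/30 = 6, so shaft V turns at 252 / 6 = 42 RPM.
Gear mesh: ratio = 12/20 = 0.6, so the load shaft turns at 42 / 0.6 = 70 RPM.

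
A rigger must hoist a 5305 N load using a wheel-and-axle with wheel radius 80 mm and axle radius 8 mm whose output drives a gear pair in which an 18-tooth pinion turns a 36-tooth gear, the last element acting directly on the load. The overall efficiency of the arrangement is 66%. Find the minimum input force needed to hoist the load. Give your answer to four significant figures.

Wheel-and-axle MA = R/r = 80/8 = 10.
Gear pair MA = 36/18 = 2.
Combined ideal MA = 10 × 2 = 20.
Actual MA = 20 × 0.66 = 13.2.
Effort = load / actual MA = 5305 / 13.2 = 401.89 N.

401.9 N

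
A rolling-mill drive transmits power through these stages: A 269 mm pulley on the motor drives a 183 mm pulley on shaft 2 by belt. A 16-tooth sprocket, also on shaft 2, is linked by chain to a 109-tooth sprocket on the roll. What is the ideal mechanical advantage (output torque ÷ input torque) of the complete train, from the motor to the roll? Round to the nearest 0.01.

4.63

Each stage contributes driven/driver: belt 183/269 = 0.6803, chain 109/16 = 6.8125.
Overall: 0.6803 × 6.8125 = 4.6345.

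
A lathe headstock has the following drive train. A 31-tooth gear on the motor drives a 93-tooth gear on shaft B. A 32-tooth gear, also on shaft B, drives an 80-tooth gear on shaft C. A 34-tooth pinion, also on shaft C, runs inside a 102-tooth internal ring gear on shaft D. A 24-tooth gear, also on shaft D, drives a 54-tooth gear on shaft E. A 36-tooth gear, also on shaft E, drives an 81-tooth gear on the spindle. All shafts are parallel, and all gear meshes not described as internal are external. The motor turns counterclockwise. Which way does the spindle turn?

the motor → shaft B: external mesh, 1 reversal → CW.
shaft B → shaft C: external mesh, 1 reversal → CCW.
shaft C → shaft D: internal mesh, same direction → CCW.
shaft D → shaft E: external mesh, 1 reversal → CW.
shaft E → the spindle: external mesh, 1 reversal → CCW.
4 reversals in total — an even number — so the spindle turns the same way as the motor.

counterclockwise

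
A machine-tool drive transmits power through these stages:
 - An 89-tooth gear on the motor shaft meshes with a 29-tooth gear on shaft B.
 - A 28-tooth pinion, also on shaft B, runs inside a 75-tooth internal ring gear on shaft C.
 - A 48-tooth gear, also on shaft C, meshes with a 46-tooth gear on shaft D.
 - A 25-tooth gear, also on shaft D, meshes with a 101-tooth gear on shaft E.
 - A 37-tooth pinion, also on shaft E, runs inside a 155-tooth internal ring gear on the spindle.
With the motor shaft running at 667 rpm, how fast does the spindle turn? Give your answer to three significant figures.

gear mesh 29/89 = 0.32584 → 667/0.32584 = 2047 rpm
internal gear 75/28 = 2.6786 → 2047/2.6786 = 764.21 rpm
gear mesh 46/48 = 0.95833 → 764.21/0.95833 = 797.44 rpm
gear mesh 101/25 = 4.04 → 797.44/4.04 = 197.39 rpm
internal gear 155/37 = 4.1892 → 197.39/4.1892 = 47.118 rpm

47.1 rpm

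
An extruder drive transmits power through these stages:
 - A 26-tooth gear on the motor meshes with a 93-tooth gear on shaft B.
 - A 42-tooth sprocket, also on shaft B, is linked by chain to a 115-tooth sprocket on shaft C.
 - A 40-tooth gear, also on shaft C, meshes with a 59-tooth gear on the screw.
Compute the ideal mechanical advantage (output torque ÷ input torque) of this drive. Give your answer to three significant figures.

14.4

Each stage contributes driven/driver: gear mesh 93/26 = 3.5769, chain 115/42 = 2.7381, gear mesh 59/40 = 1.475.
Overall: 3.5769 × 2.7381 × 1.475 = 14.446.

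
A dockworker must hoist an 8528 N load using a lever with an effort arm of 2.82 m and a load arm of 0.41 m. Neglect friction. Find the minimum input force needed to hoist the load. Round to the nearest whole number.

1240 N

Lever MA = effort arm / load arm = 2.82/0.41 = 6.878.
Effort = load / MA = 8528 / 6.878 = 1239.9 N.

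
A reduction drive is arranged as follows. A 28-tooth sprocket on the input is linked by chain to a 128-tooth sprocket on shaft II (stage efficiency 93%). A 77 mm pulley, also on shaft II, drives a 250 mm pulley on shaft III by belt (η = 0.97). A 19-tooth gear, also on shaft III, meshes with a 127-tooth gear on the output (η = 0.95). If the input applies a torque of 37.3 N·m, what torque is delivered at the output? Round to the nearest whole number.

3171 N·m

chain 128/28 = 4.5714 → τ = 37.3·4.5714·0.93 = 158.58 N·m
belt 250/77 = 3.2468 → τ = 158.58·3.2468·0.97 = 499.42 N·m
gear mesh 127/19 = 6.6842 → τ = 499.42·6.6842·0.95 = 3171.3 N·m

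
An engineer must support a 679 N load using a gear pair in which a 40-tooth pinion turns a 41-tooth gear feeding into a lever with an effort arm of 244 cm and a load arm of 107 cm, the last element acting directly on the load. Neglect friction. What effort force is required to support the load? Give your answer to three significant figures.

Gear pair MA = 41/40 = 1.025.
Lever MA = effort arm / load arm = 244/107 = 2.2804.
Combined ideal MA = 1.025 × 2.2804 = 2.3374.
Effort = load / MA = 679 / 2.3374 = 290.5 N.

290 N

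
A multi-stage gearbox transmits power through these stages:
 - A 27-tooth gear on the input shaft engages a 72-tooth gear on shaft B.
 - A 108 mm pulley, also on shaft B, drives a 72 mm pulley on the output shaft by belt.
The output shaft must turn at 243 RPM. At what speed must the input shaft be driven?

432 RPM

Overall ratio R = 2.6667 × 0.66667 = 1.7778.
Required input speed = output speed × R = 243 × 1.7778 = 432 RPM.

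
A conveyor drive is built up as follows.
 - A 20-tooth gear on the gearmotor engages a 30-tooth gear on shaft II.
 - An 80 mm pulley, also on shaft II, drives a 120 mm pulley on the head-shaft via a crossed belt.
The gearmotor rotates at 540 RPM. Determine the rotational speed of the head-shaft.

240 RPM

the gearmotor → shaft II (gear mesh, 30/20): 540 ÷ 1.5 = 360 RPM
shaft II → the head-shaft (belt, 120/80): 360 ÷ 1.5 = 240 RPM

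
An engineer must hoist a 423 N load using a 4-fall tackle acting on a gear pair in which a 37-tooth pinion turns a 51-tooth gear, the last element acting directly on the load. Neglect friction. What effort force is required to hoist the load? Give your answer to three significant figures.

76.7 N

Block-and-tackle MA = number of supporting rope parts = 4.
Gear pair MA = 51/37 = 1.3784.
Combined ideal MA = 4 × 1.3784 = 5.5135.
Effort = load / MA = 423 / 5.5135 = 76.721 N.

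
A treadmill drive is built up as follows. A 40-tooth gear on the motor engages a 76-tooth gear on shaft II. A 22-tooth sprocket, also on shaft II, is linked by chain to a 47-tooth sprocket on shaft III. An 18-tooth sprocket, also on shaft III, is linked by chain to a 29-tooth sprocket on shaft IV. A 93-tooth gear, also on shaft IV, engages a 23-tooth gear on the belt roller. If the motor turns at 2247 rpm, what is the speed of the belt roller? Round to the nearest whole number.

1389 rpm

the motor → shaft II (gear mesh, 76/40): 2247 ÷ 1.9 = 1182.6 rpm
shaft II → shaft III (chain, 47/22): 1182.6 ÷ 2.1364 = 553.57 rpm
shaft III → shaft IV (chain, 29/18): 553.57 ÷ 1.6111 = 343.6 rpm
shaft IV → the belt roller (gear mesh, 23/93): 343.6 ÷ 0.24731 = 1389.3 rpm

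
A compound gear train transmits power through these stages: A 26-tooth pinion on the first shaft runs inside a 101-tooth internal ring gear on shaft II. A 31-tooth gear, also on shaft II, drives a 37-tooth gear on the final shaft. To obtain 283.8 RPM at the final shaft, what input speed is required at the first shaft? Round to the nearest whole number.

Overall ratio R = 3.8846 × 1.1935 = 4.6365.
Required input speed = output speed × R = 283.8 × 4.6365 = 1315.8 RPM.

1316 RPM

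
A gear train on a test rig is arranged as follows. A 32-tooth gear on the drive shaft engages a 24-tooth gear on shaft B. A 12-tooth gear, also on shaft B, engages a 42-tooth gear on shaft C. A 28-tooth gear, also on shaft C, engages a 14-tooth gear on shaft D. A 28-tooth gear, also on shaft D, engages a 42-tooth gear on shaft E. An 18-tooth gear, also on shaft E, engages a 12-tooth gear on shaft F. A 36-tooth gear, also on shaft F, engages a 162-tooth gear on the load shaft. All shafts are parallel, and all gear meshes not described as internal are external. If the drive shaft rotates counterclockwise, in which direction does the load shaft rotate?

counterclockwise

the drive shaft → shaft B: external mesh, 1 reversal → CW.
shaft B → shaft C: external mesh, 1 reversal → CCW.
shaft C → shaft D: external mesh, 1 reversal → CW.
shaft D → shaft E: external mesh, 1 reversal → CCW.
shaft E → shaft F: external mesh, 1 reversal → CW.
shaft F → the load shaft: external mesh, 1 reversal → CCW.
6 reversals in total — an even number — so the load shaft turns the same way as the drive shaft.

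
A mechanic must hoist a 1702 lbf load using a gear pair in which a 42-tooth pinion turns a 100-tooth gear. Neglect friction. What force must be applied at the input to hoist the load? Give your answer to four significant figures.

714.8 lbf

Gear pair MA = 100/42 = 2.381.
Effort = load / MA = 1702 / 2.381 = 714.84 lbf.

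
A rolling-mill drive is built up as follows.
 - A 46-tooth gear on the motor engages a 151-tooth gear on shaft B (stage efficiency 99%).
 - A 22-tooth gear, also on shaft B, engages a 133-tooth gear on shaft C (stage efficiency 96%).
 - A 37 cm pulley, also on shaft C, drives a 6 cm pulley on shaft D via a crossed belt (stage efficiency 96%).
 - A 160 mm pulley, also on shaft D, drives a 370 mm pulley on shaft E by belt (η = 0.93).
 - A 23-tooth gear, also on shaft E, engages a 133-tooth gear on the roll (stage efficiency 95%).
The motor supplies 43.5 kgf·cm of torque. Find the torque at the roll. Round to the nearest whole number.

gear mesh 151/46 = 3.2826 → τ = 43.5·3.2826·0.99 = 141.37 kgf·cm
gear mesh 133/22 = 6.0455 → τ = 141.37·6.0455·0.96 = 820.43 kgf·cm
belt 6/37 = 0.16216 → τ = 820.43·0.16216·0.96 = 127.72 kgf·cm
belt 370/160 = 2.3125 → τ = 127.72·2.3125·0.93 = 274.68 kgf·cm
gear mesh 133/23 = 5.7826 → τ = 274.68·5.7826·0.95 = 1509 kgf·cm

1509 kgf·cm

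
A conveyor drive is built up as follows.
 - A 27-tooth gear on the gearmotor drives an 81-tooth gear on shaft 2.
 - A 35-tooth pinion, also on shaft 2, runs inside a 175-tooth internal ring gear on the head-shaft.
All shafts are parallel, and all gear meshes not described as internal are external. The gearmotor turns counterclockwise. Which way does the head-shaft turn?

the gearmotor → shaft 2: external mesh, 1 reversal → CW.
shaft 2 → the head-shaft: internal mesh, same direction → CW.
1 reversal in total — an odd number — so the head-shaft turns opposite to the gearmotor.

clockwise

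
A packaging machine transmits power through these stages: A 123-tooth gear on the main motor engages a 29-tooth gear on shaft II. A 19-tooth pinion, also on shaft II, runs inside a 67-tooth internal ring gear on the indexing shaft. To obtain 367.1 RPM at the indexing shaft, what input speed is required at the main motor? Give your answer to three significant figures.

Overall ratio R = 0.23577 × 3.5263 = 0.83141.
Required input speed = output speed × R = 367.1 × 0.83141 = 305.21 RPM.

305 RPM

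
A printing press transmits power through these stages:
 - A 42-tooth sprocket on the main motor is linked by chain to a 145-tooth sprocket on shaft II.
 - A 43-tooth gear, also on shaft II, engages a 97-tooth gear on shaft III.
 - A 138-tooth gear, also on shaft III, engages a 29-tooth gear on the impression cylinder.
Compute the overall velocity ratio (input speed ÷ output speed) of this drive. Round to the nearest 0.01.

Each stage contributes driven/driver: chain 145/42 = 3.4524, gear mesh 97/43 = 2.2558, gear mesh 29/138 = 0.21014.
Overall: 3.4524 × 2.2558 × 0.21014 = 1.6366.

1.64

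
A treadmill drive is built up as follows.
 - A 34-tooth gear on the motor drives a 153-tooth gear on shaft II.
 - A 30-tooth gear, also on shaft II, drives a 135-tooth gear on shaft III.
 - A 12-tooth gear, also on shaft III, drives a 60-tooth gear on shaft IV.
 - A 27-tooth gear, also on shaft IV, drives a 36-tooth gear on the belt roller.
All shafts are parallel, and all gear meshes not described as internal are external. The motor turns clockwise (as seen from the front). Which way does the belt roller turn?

the motor → shaft II: external mesh, 1 reversal → CCW.
shaft II → shaft III: external mesh, 1 reversal → CW.
shaft III → shaft IV: external mesh, 1 reversal → CCW.
shaft IV → the belt roller: external mesh, 1 reversal → CW.
4 reversals in total — an even number — so the belt roller turns the same way as the motor.

clockwise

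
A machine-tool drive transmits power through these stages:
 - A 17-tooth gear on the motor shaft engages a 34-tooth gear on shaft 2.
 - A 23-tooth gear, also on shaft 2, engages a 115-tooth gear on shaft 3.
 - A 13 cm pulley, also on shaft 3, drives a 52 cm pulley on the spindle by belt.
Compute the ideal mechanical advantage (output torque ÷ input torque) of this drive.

40

Each stage contributes driven/driver: gear mesh 34/17 = 2, gear mesh 115/23 = 5, belt 52/13 = 4.
Overall: 2 × 5 × 4 = 40.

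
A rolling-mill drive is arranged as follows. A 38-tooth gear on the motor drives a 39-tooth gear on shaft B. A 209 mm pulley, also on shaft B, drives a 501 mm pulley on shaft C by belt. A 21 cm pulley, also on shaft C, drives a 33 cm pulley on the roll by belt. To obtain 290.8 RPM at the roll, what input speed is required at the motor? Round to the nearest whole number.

Overall ratio R = 1.0263 × 2.3971 × 1.5714 = 3.866.
Required input speed = output speed × R = 290.8 × 3.866 = 1124.2 RPM.

1124 RPM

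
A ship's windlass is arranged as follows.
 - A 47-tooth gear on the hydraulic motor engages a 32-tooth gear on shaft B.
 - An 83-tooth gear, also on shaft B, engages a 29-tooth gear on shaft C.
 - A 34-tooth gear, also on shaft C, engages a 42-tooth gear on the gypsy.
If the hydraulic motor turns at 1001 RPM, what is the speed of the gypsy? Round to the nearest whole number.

3406 RPM

the hydraulic motor → shaft B (gear mesh, 32/47): 1001 ÷ 0.68085 = 1470.2 RPM
shaft B → shaft C (gear mesh, 29/83): 1470.2 ÷ 0.3494 = 4207.9 RPM
shaft C → the gypsy (gear mesh, 42/34): 4207.9 ÷ 1.2353 = 3406.4 RPM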